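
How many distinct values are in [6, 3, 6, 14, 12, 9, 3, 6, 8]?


List all unique values:
Distinct values: [3, 6, 8, 9, 12, 14]
Count = 6
Final answer: 6


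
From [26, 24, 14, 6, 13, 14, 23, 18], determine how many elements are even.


Check each element:
  26 is even
  24 is even
  14 is even
  6 is even
  13 is odd
  14 is even
  23 is odd
  18 is even
Evens: [26, 24, 14, 6, 14, 18]
Count of evens = 6
Final answer: 6


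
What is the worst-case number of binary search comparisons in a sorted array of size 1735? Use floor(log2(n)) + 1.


Binary search halves the search space each step.
Maximum comparisons = floor(log2(1735)) + 1
log2(1735) = 10.7607
floor(log2(1735)) = 10, so 10 + 1 = 11
Final answer: 11


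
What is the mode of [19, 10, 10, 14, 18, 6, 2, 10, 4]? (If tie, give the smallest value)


Count the frequency of each value:
  2 appears 1 time(s)
  4 appears 1 time(s)
  6 appears 1 time(s)
  10 appears 3 time(s)
  14 appears 1 time(s)
  18 appears 1 time(s)
  19 appears 1 time(s)
Maximum frequency is 3.
Only 10 reaches that frequency, so it is the mode.
Final answer: 10


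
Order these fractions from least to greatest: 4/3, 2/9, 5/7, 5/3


Convert to decimal for comparison:
  4/3 = 1.3333
  2/9 = 0.2222
  5/7 = 0.7143
  5/3 = 1.6667
Decimals in increasing order: 0.2222 < 0.7143 < 1.3333 < 1.6667
Writing each back as its fraction gives the sorted order.
Final answer: 2/9, 5/7, 4/3, 5/3


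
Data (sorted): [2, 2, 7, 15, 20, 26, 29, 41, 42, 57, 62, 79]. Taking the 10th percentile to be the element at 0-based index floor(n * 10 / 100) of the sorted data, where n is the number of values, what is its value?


The dataset has n = 12 elements.
Index = floor(12 * 10 / 100) = floor(120 / 100) = floor(1.2) = 1
Counting from index 0 in the sorted data, the element at index 1 is 2.
Final answer: 2


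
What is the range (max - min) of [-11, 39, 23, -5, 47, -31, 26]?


Maximum value: 47
Minimum value: -31
Range = 47 - (-31) = 78
Final answer: 78


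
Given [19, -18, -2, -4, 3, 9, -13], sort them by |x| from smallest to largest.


Compute absolute values:
  |19| = 19
  |-18| = 18
  |-2| = 2
  |-4| = 4
  |3| = 3
  |9| = 9
  |-13| = 13
Absolute values in increasing order: 2 < 3 < 4 < 9 < 13 < 18 < 19
Listing the original numbers in that order gives the answer.
Final answer: [-2, 3, -4, 9, -13, -18, 19]


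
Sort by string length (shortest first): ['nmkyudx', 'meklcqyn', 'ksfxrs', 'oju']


Compute lengths:
  'nmkyudx' has length 7
  'meklcqyn' has length 8
  'ksfxrs' has length 6
  'oju' has length 3
Lengths in increasing order: 3 < 6 < 7 < 8
Listing the words in that order gives the answer.
Final answer: ['oju', 'ksfxrs', 'nmkyudx', 'meklcqyn']


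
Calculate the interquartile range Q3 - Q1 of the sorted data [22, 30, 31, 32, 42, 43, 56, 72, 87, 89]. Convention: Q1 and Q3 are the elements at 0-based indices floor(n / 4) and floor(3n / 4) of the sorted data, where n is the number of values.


The data has n = 10 elements.
Q1 index = floor(10 / 4) = floor(2.5) = 2; Q3 index = floor(3 * 10 / 4) = floor(7.5) = 7
Q1 = element at index 2 = 31
Q3 = element at index 7 = 72
IQR = 72 - 31 = 41
Final answer: 41


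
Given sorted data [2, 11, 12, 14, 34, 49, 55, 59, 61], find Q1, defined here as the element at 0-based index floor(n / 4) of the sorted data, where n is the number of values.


The list has n = 9 elements.
Q1 index = floor(9 / 4) = floor(2.25) = 2
Counting from index 0 in the sorted data, the element at index 2 is 12.
Final answer: 12


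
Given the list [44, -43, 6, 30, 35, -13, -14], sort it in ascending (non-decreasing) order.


Original list: [44, -43, 6, 30, 35, -13, -14]
Repeatedly take the smallest remaining element:
  Remaining [44, -43, 6, 30, 35, -13, -14] -> smallest is -43
  Remaining [44, 6, 30, 35, -13, -14] -> smallest is -14
  Remaining [44, 6, 30, 35, -13] -> smallest is -13
  Remaining [44, 6, 30, 35] -> smallest is 6
  Remaining [44, 30, 35] -> smallest is 30
  Remaining [44, 35] -> smallest is 35
  Remaining [44] -> smallest is 44
Collecting the picks in order gives the sorted list.
Final answer: [-43, -14, -13, 6, 30, 35, 44]


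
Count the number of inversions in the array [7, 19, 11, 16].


For each element, count the later elements that are smaller than it:
  7 (index 0): smaller elements after it = [] -> 0
  19 (index 1): smaller elements after it = [11, 16] -> 2
  11 (index 2): smaller elements after it = [] -> 0
Total inversions = 0 + 2 + 0 = 2
Final answer: 2


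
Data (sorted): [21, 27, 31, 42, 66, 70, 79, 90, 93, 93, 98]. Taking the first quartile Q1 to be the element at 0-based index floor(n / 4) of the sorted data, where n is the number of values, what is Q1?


The list has n = 11 elements.
Q1 index = floor(11 / 4) = floor(2.75) = 2
Counting from index 0 in the sorted data, the element at index 2 is 31.
Final answer: 31


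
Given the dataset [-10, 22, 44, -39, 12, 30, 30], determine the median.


First, sort the list: [-39, -10, 12, 22, 30, 30, 44]
The list has 7 elements (odd count).
The middle index is 3 (0-based), and the element there is 22.
Final answer: 22


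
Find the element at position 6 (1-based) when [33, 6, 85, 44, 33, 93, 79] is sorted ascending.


Sort ascending: [6, 33, 33, 44, 79, 85, 93]
The 6th element (1-indexed) is at index 5.
Value = 85
Final answer: 85


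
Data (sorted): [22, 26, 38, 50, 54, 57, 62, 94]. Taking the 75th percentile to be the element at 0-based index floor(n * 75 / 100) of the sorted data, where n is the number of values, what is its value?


The dataset has n = 8 elements.
Index = floor(8 * 75 / 100) = floor(600 / 100) = floor(6) = 6
Counting from index 0 in the sorted data, the element at index 6 is 62.
Final answer: 62


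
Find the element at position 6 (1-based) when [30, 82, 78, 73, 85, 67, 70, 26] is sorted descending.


Sort descending: [85, 82, 78, 73, 70, 67, 30, 26]
The 6th element (1-indexed) is at index 5.
Value = 67
Final answer: 67


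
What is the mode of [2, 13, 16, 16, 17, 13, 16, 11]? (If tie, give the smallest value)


Count the frequency of each value:
  2 appears 1 time(s)
  11 appears 1 time(s)
  13 appears 2 time(s)
  16 appears 3 time(s)
  17 appears 1 time(s)
Maximum frequency is 3.
Only 16 reaches that frequency, so it is the mode.
Final answer: 16


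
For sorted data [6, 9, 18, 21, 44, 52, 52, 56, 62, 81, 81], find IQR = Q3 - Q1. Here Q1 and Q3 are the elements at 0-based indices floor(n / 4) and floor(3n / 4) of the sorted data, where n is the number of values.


The data has n = 11 elements.
Q1 index = floor(11 / 4) = floor(2.75) = 2; Q3 index = floor(3 * 11 / 4) = floor(8.25) = 8
Q1 = element at index 2 = 18
Q3 = element at index 8 = 62
IQR = 62 - 18 = 44
Final answer: 44


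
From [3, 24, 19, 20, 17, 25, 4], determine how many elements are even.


Check each element:
  3 is odd
  24 is even
  19 is odd
  20 is even
  17 is odd
  25 is odd
  4 is even
Evens: [24, 20, 4]
Count of evens = 3
Final answer: 3


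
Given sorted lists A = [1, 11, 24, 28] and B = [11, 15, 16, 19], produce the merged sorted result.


List A: [1, 11, 24, 28]
List B: [11, 15, 16, 19]
Repeatedly compare the front elements and take the smaller:
  1 vs 11 -> take 1
  11 vs 11 -> take 11
  24 vs 11 -> take 11
  24 vs 15 -> take 15
  24 vs 16 -> take 16
  24 vs 19 -> take 19
  B is exhausted; append the rest of A: [24, 28]
Final answer: [1, 11, 11, 15, 16, 19, 24, 28]


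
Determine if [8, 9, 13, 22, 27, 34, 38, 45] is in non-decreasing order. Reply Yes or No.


Check consecutive pairs:
  8 <= 9? True
  9 <= 13? True
  13 <= 22? True
  22 <= 27? True
  27 <= 34? True
  34 <= 38? True
  38 <= 45? True
Every consecutive pair is in order, so the list is non-decreasing.
Final answer: Yes


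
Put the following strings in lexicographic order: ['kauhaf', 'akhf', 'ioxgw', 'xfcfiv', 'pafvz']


Compare strings character by character (the first differing letter decides):
  'akhf' < 'ioxgw' since 'a' < 'i' at position 1
  'ioxgw' < 'kauhaf' since 'i' < 'k' at position 1
  'kauhaf' < 'pafvz' since 'k' < 'p' at position 1
  'pafvz' < 'xfcfiv' since 'p' < 'x' at position 1
Chaining these comparisons gives the alphabetical order.
Final answer: ['akhf', 'ioxgw', 'kauhaf', 'pafvz', 'xfcfiv']


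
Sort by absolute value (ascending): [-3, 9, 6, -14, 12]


Compute absolute values:
  |-3| = 3
  |9| = 9
  |6| = 6
  |-14| = 14
  |12| = 12
Absolute values in increasing order: 3 < 6 < 9 < 12 < 14
Listing the original numbers in that order gives the answer.
Final answer: [-3, 6, 9, 12, -14]


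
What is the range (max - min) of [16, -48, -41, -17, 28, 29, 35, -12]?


Maximum value: 35
Minimum value: -48
Range = 35 - (-48) = 83
Final answer: 83


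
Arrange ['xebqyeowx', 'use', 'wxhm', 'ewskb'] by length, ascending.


Compute lengths:
  'xebqyeowx' has length 9
  'use' has length 3
  'wxhm' has length 4
  'ewskb' has length 5
Lengths in increasing order: 3 < 4 < 5 < 9
Listing the words in that order gives the answer.
Final answer: ['use', 'wxhm', 'ewskb', 'xebqyeowx']


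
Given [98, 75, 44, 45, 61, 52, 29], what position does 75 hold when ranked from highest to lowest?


Sort descending: [98, 75, 61, 52, 45, 44, 29]
Find 75 in the sorted list.
75 is at position 2.
Final answer: 2


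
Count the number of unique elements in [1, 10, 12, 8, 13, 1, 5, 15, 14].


List all unique values:
Distinct values: [1, 5, 8, 10, 12, 13, 14, 15]
Count = 8
Final answer: 8


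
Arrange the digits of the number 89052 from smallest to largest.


The number 89052 has digits: 8, 9, 0, 5, 2
Sorted: 0, 2, 5, 8, 9
Joining the sorted digits gives the result.
Final answer: 02589


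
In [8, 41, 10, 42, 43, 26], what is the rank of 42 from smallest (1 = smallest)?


Sort ascending: [8, 10, 26, 41, 42, 43]
Find 42 in the sorted list.
42 is at position 5 (1-indexed).
Final answer: 5


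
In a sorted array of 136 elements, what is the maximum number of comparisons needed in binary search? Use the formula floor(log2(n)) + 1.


Binary search halves the search space each step.
Maximum comparisons = floor(log2(136)) + 1
log2(136) = 7.0875
floor(log2(136)) = 7, so 7 + 1 = 8
Final answer: 8


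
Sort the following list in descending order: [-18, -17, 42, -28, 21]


Original list: [-18, -17, 42, -28, 21]
Repeatedly take the largest remaining element:
  Remaining [-18, -17, 42, -28, 21] -> largest is 42
  Remaining [-18, -17, -28, 21] -> largest is 21
  Remaining [-18, -17, -28] -> largest is -17
  Remaining [-18, -28] -> largest is -18
  Remaining [-28] -> largest is -28
Collecting the picks in order gives the descending list.
Final answer: [42, 21, -17, -18, -28]


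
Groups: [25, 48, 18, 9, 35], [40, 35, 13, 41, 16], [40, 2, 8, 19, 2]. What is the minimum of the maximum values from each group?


Find max of each group:
  Group 1: [25, 48, 18, 9, 35] -> max = 48
  Group 2: [40, 35, 13, 41, 16] -> max = 41
  Group 3: [40, 2, 8, 19, 2] -> max = 40
Maxes: [48, 41, 40]
Minimum of maxes = 40
Final answer: 40


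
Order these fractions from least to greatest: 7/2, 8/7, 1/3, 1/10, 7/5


Convert to decimal for comparison:
  7/2 = 3.5
  8/7 = 1.1429
  1/3 = 0.3333
  1/10 = 0.1
  7/5 = 1.4
Decimals in increasing order: 0.1 < 0.3333 < 1.1429 < 1.4 < 3.5
Writing each back as its fraction gives the sorted order.
Final answer: 1/10, 1/3, 8/7, 7/5, 7/2


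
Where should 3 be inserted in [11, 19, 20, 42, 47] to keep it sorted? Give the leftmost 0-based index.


List is sorted: [11, 19, 20, 42, 47]
We need the leftmost position where 3 can be inserted, i.e. the first index whose element is >= 3 (or the end of the list if none is).
Binary search with low=0, high=5 (0-based indices):
  low=0, high=5, mid=2: a[2]=20 >= 3, so high = 2
  low=0, high=2, mid=1: a[1]=19 >= 3, so high = 1
  low=0, high=1, mid=0: a[0]=11 >= 3, so high = 0
Now low = high = 0, so the insertion index is 0.
Final answer: 0


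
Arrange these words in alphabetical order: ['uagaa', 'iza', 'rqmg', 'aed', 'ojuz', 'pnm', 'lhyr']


Compare strings character by character (the first differing letter decides):
  'aed' < 'iza' since 'a' < 'i' at position 1
  'iza' < 'lhyr' since 'i' < 'l' at position 1
  'lhyr' < 'ojuz' since 'l' < 'o' at position 1
  'ojuz' < 'pnm' since 'o' < 'p' at position 1
  'pnm' < 'rqmg' since 'p' < 'r' at position 1
  'rqmg' < 'uagaa' since 'r' < 'u' at position 1
Chaining these comparisons gives the alphabetical order.
Final answer: ['aed', 'iza', 'lhyr', 'ojuz', 'pnm', 'rqmg', 'uagaa']


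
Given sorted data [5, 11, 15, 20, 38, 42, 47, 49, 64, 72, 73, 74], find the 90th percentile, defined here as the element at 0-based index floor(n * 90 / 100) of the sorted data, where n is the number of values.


The dataset has n = 12 elements.
Index = floor(12 * 90 / 100) = floor(1080 / 100) = floor(10.8) = 10
Counting from index 0 in the sorted data, the element at index 10 is 73.
Final answer: 73


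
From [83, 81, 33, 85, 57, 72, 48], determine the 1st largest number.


Sort descending: [85, 83, 81, 72, 57, 48, 33]
The 1st element (1-indexed) is at index 0.
Value = 85
Final answer: 85


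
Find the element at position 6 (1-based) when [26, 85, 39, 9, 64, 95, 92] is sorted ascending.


Sort ascending: [9, 26, 39, 64, 85, 92, 95]
The 6th element (1-indexed) is at index 5.
Value = 92
Final answer: 92


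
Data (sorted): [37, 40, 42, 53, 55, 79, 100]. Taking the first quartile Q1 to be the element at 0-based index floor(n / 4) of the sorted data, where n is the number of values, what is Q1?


The list has n = 7 elements.
Q1 index = floor(7 / 4) = floor(1.75) = 1
Counting from index 0 in the sorted data, the element at index 1 is 40.
Final answer: 40


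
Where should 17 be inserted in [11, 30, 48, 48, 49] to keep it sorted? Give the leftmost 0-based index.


List is sorted: [11, 30, 48, 48, 49]
We need the leftmost position where 17 can be inserted, i.e. the first index whose element is >= 17 (or the end of the list if none is).
Binary search with low=0, high=5 (0-based indices):
  low=0, high=5, mid=2: a[2]=48 >= 17, so high = 2
  low=0, high=2, mid=1: a[1]=30 >= 17, so high = 1
  low=0, high=1, mid=0: a[0]=11 < 17, so low = 1
Now low = high = 1, so the insertion index is 1.
Final answer: 1


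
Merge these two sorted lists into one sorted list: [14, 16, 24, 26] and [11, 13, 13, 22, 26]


List A: [14, 16, 24, 26]
List B: [11, 13, 13, 22, 26]
Repeatedly compare the front elements and take the smaller:
  14 vs 11 -> take 11
  14 vs 13 -> take 13
  14 vs 13 -> take 13
  14 vs 22 -> take 14
  16 vs 22 -> take 16
  24 vs 22 -> take 22
  24 vs 26 -> take 24
  26 vs 26 -> take 26
  A is exhausted; append the rest of B: [26]
Final answer: [11, 13, 13, 14, 16, 22, 24, 26, 26]


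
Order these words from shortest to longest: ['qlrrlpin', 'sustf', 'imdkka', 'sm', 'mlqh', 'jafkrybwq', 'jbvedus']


Compute lengths:
  'qlrrlpin' has length 8
  'sustf' has length 5
  'imdkka' has length 6
  'sm' has length 2
  'mlqh' has length 4
  'jafkrybwq' has length 9
  'jbvedus' has length 7
Lengths in increasing order: 2 < 4 < 5 < 6 < 7 < 8 < 9
Listing the words in that order gives the answer.
Final answer: ['sm', 'mlqh', 'sustf', 'imdkka', 'jbvedus', 'qlrrlpin', 'jafkrybwq']


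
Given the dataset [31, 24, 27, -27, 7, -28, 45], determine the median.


First, sort the list: [-28, -27, 7, 24, 27, 31, 45]
The list has 7 elements (odd count).
The middle index is 3 (0-based), and the element there is 24.
Final answer: 24


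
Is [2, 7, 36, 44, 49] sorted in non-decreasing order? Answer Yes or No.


Check consecutive pairs:
  2 <= 7? True
  7 <= 36? True
  36 <= 44? True
  44 <= 49? True
Every consecutive pair is in order, so the list is non-decreasing.
Final answer: Yes


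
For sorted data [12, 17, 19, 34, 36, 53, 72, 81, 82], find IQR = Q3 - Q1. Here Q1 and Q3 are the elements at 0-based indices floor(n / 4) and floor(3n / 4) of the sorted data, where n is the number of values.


The data has n = 9 elements.
Q1 index = floor(9 / 4) = floor(2.25) = 2; Q3 index = floor(3 * 9 / 4) = floor(6.75) = 6
Q1 = element at index 2 = 19
Q3 = element at index 6 = 72
IQR = 72 - 19 = 53
Final answer: 53


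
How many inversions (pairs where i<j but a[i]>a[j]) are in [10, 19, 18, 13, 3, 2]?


For each element, count the later elements that are smaller than it:
  10 (index 0): smaller elements after it = [3, 2] -> 2
  19 (index 1): smaller elements after it = [18, 13, 3, 2] -> 4
  18 (index 2): smaller elements after it = [13, 3, 2] -> 3
  13 (index 3): smaller elements after it = [3, 2] -> 2
  3 (index 4): smaller elements after it = [2] -> 1
Total inversions = 2 + 4 + 3 + 2 + 1 = 12
Final answer: 12


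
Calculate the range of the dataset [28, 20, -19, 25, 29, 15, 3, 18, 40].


Maximum value: 40
Minimum value: -19
Range = 40 - (-19) = 59
Final answer: 59


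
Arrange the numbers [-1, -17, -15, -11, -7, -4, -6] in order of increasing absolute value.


Compute absolute values:
  |-1| = 1
  |-17| = 17
  |-15| = 15
  |-11| = 11
  |-7| = 7
  |-4| = 4
  |-6| = 6
Absolute values in increasing order: 1 < 4 < 6 < 7 < 11 < 15 < 17
Listing the original numbers in that order gives the answer.
Final answer: [-1, -4, -6, -7, -11, -15, -17]


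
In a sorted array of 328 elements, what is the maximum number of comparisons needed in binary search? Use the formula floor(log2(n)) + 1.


Binary search halves the search space each step.
Maximum comparisons = floor(log2(328)) + 1
log2(328) = 8.3576
floor(log2(328)) = 8, so 8 + 1 = 9
Final answer: 9


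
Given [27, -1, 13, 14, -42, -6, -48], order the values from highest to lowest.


Original list: [27, -1, 13, 14, -42, -6, -48]
Repeatedly take the largest remaining element:
  Remaining [27, -1, 13, 14, -42, -6, -48] -> largest is 27
  Remaining [-1, 13, 14, -42, -6, -48] -> largest is 14
  Remaining [-1, 13, -42, -6, -48] -> largest is 13
  Remaining [-1, -42, -6, -48] -> largest is -1
  Remaining [-42, -6, -48] -> largest is -6
  Remaining [-42, -48] -> largest is -42
  Remaining [-48] -> largest is -48
Collecting the picks in order gives the descending list.
Final answer: [27, 14, 13, -1, -6, -42, -48]


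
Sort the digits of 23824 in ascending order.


The number 23824 has digits: 2, 3, 8, 2, 4
Sorted: 2, 2, 3, 4, 8
Joining the sorted digits gives the result.
Final answer: 22348


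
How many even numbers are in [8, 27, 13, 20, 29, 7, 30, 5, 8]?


Check each element:
  8 is even
  27 is odd
  13 is odd
  20 is even
  29 is odd
  7 is odd
  30 is even
  5 is odd
  8 is even
Evens: [8, 20, 30, 8]
Count of evens = 4
Final answer: 4


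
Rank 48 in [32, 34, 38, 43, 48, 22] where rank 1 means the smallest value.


Sort ascending: [22, 32, 34, 38, 43, 48]
Find 48 in the sorted list.
48 is at position 6 (1-indexed).
Final answer: 6


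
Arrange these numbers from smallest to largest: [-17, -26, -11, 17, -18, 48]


Original list: [-17, -26, -11, 17, -18, 48]
Repeatedly take the smallest remaining element:
  Remaining [-17, -26, -11, 17, -18, 48] -> smallest is -26
  Remaining [-17, -11, 17, -18, 48] -> smallest is -18
  Remaining [-17, -11, 17, 48] -> smallest is -17
  Remaining [-11, 17, 48] -> smallest is -11
  Remaining [17, 48] -> smallest is 17
  Remaining [48] -> smallest is 48
Collecting the picks in order gives the sorted list.
Final answer: [-26, -18, -17, -11, 17, 48]


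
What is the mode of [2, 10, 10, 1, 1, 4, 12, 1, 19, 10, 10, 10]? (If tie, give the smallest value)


Count the frequency of each value:
  1 appears 3 time(s)
  2 appears 1 time(s)
  4 appears 1 time(s)
  10 appears 5 time(s)
  12 appears 1 time(s)
  19 appears 1 time(s)
Maximum frequency is 5.
Only 10 reaches that frequency, so it is the mode.
Final answer: 10


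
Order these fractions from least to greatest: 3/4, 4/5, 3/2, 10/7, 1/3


Convert to decimal for comparison:
  3/4 = 0.75
  4/5 = 0.8
  3/2 = 1.5
  10/7 = 1.4286
  1/3 = 0.3333
Decimals in increasing order: 0.3333 < 0.75 < 0.8 < 1.4286 < 1.5
Writing each back as its fraction gives the sorted order.
Final answer: 1/3, 3/4, 4/5, 10/7, 3/2


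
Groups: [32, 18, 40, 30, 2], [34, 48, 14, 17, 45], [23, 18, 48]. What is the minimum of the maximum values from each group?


Find max of each group:
  Group 1: [32, 18, 40, 30, 2] -> max = 40
  Group 2: [34, 48, 14, 17, 45] -> max = 48
  Group 3: [23, 18, 48] -> max = 48
Maxes: [40, 48, 48]
Minimum of maxes = 40
Final answer: 40


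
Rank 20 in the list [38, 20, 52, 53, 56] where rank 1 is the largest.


Sort descending: [56, 53, 52, 38, 20]
Find 20 in the sorted list.
20 is at position 5.
Final answer: 5


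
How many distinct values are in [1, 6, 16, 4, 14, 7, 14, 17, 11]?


List all unique values:
Distinct values: [1, 4, 6, 7, 11, 14, 16, 17]
Count = 8
Final answer: 8


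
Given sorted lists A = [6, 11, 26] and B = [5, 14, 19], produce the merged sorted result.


List A: [6, 11, 26]
List B: [5, 14, 19]
Repeatedly compare the front elements and take the smaller:
  6 vs 5 -> take 5
  6 vs 14 -> take 6
  11 vs 14 -> take 11
  26 vs 14 -> take 14
  26 vs 19 -> take 19
  B is exhausted; append the rest of A: [26]
Final answer: [5, 6, 11, 14, 19, 26]


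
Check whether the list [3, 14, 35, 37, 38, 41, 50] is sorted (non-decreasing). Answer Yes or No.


Check consecutive pairs:
  3 <= 14? True
  14 <= 35? True
  35 <= 37? True
  37 <= 38? True
  38 <= 41? True
  41 <= 50? True
Every consecutive pair is in order, so the list is non-decreasing.
Final answer: Yes


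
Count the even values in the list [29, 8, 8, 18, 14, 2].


Check each element:
  29 is odd
  8 is even
  8 is even
  18 is even
  14 is even
  2 is even
Evens: [8, 8, 18, 14, 2]
Count of evens = 5
Final answer: 5


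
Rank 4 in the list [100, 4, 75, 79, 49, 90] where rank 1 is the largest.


Sort descending: [100, 90, 79, 75, 49, 4]
Find 4 in the sorted list.
4 is at position 6.
Final answer: 6


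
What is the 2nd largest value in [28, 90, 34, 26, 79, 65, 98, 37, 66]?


Sort descending: [98, 90, 79, 66, 65, 37, 34, 28, 26]
The 2nd element (1-indexed) is at index 1.
Value = 90
Final answer: 90


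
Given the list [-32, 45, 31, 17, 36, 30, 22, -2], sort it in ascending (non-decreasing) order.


Original list: [-32, 45, 31, 17, 36, 30, 22, -2]
Repeatedly take the smallest remaining element:
  Remaining [-32, 45, 31, 17, 36, 30, 22, -2] -> smallest is -32
  Remaining [45, 31, 17, 36, 30, 22, -2] -> smallest is -2
  Remaining [45, 31, 17, 36, 30, 22] -> smallest is 17
  Remaining [45, 31, 36, 30, 22] -> smallest is 22
  Remaining [45, 31, 36, 30] -> smallest is 30
  Remaining [45, 31, 36] -> smallest is 31
  Remaining [45, 36] -> smallest is 36
  Remaining [45] -> smallest is 45
Collecting the picks in order gives the sorted list.
Final answer: [-32, -2, 17, 22, 30, 31, 36, 45]


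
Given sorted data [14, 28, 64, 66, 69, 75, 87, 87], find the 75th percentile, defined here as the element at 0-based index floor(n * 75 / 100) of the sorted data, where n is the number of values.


The dataset has n = 8 elements.
Index = floor(8 * 75 / 100) = floor(600 / 100) = floor(6) = 6
Counting from index 0 in the sorted data, the element at index 6 is 87.
Final answer: 87


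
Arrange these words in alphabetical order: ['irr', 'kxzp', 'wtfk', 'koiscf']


Compare strings character by character (the first differing letter decides):
  'irr' < 'koiscf' since 'i' < 'k' at position 1
  'koiscf' < 'kxzp' since 'o' < 'x' at position 2
  'kxzp' < 'wtfk' since 'k' < 'w' at position 1
Chaining these comparisons gives the alphabetical order.
Final answer: ['irr', 'koiscf', 'kxzp', 'wtfk']


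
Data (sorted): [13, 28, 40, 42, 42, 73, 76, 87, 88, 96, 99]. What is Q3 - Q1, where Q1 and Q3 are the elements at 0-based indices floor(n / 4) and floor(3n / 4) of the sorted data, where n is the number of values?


The data has n = 11 elements.
Q1 index = floor(11 / 4) = floor(2.75) = 2; Q3 index = floor(3 * 11 / 4) = floor(8.25) = 8
Q1 = element at index 2 = 40
Q3 = element at index 8 = 88
IQR = 88 - 40 = 48
Final answer: 48


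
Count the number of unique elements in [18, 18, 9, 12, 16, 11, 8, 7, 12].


List all unique values:
Distinct values: [7, 8, 9, 11, 12, 16, 18]
Count = 7
Final answer: 7


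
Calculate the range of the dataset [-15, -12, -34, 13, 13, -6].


Maximum value: 13
Minimum value: -34
Range = 13 - (-34) = 47
Final answer: 47


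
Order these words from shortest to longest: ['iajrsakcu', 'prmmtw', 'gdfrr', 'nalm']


Compute lengths:
  'iajrsakcu' has length 9
  'prmmtw' has length 6
  'gdfrr' has length 5
  'nalm' has length 4
Lengths in increasing order: 4 < 5 < 6 < 9
Listing the words in that order gives the answer.
Final answer: ['nalm', 'gdfrr', 'prmmtw', 'iajrsakcu']


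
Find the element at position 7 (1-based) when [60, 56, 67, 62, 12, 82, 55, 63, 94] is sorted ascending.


Sort ascending: [12, 55, 56, 60, 62, 63, 67, 82, 94]
The 7th element (1-indexed) is at index 6.
Value = 67
Final answer: 67


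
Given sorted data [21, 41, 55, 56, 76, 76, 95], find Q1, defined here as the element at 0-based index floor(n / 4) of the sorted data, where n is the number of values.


The list has n = 7 elements.
Q1 index = floor(7 / 4) = floor(1.75) = 1
Counting from index 0 in the sorted data, the element at index 1 is 41.
Final answer: 41


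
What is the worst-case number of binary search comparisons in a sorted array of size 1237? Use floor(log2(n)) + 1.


Binary search halves the search space each step.
Maximum comparisons = floor(log2(1237)) + 1
log2(1237) = 10.2726
floor(log2(1237)) = 10, so 10 + 1 = 11
Final answer: 11


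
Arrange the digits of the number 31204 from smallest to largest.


The number 31204 has digits: 3, 1, 2, 0, 4
Sorted: 0, 1, 2, 3, 4
Joining the sorted digits gives the result.
Final answer: 01234


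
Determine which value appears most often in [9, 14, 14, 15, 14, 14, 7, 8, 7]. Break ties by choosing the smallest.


Count the frequency of each value:
  7 appears 2 time(s)
  8 appears 1 time(s)
  9 appears 1 time(s)
  14 appears 4 time(s)
  15 appears 1 time(s)
Maximum frequency is 4.
Only 14 reaches that frequency, so it is the mode.
Final answer: 14


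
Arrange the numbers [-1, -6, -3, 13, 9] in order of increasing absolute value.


Compute absolute values:
  |-1| = 1
  |-6| = 6
  |-3| = 3
  |13| = 13
  |9| = 9
Absolute values in increasing order: 1 < 3 < 6 < 9 < 13
Listing the original numbers in that order gives the answer.
Final answer: [-1, -3, -6, 9, 13]


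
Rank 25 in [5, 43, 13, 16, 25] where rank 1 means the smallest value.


Sort ascending: [5, 13, 16, 25, 43]
Find 25 in the sorted list.
25 is at position 4 (1-indexed).
Final answer: 4


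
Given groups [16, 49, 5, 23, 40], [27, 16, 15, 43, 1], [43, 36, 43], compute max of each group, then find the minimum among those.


Find max of each group:
  Group 1: [16, 49, 5, 23, 40] -> max = 49
  Group 2: [27, 16, 15, 43, 1] -> max = 43
  Group 3: [43, 36, 43] -> max = 43
Maxes: [49, 43, 43]
Minimum of maxes = 43
Final answer: 43


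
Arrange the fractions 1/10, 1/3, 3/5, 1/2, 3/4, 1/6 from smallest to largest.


Convert to decimal for comparison:
  1/10 = 0.1
  1/3 = 0.3333
  3/5 = 0.6
  1/2 = 0.5
  3/4 = 0.75
  1/6 = 0.1667
Decimals in increasing order: 0.1 < 0.1667 < 0.3333 < 0.5 < 0.6 < 0.75
Writing each back as its fraction gives the sorted order.
Final answer: 1/10, 1/6, 1/3, 1/2, 3/5, 3/4


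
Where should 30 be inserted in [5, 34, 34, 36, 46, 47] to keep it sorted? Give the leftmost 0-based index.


List is sorted: [5, 34, 34, 36, 46, 47]
We need the leftmost position where 30 can be inserted, i.e. the first index whose element is >= 30 (or the end of the list if none is).
Binary search with low=0, high=6 (0-based indices):
  low=0, high=6, mid=3: a[3]=36 >= 30, so high = 3
  low=0, high=3, mid=1: a[1]=34 >= 30, so high = 1
  low=0, high=1, mid=0: a[0]=5 < 30, so low = 1
Now low = high = 1, so the insertion index is 1.
Final answer: 1


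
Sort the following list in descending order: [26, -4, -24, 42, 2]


Original list: [26, -4, -24, 42, 2]
Repeatedly take the largest remaining element:
  Remaining [26, -4, -24, 42, 2] -> largest is 42
  Remaining [26, -4, -24, 2] -> largest is 26
  Remaining [-4, -24, 2] -> largest is 2
  Remaining [-4, -24] -> largest is -4
  Remaining [-24] -> largest is -24
Collecting the picks in order gives the descending list.
Final answer: [42, 26, 2, -4, -24]


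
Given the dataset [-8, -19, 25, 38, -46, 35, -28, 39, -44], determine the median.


First, sort the list: [-46, -44, -28, -19, -8, 25, 35, 38, 39]
The list has 9 elements (odd count).
The middle index is 4 (0-based), and the element there is -8.
Final answer: -8


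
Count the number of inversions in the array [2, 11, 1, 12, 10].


For each element, count the later elements that are smaller than it:
  2 (index 0): smaller elements after it = [1] -> 1
  11 (index 1): smaller elements after it = [1, 10] -> 2
  1 (index 2): smaller elements after it = [] -> 0
  12 (index 3): smaller elements after it = [10] -> 1
Total inversions = 1 + 2 + 0 + 1 = 4
Final answer: 4


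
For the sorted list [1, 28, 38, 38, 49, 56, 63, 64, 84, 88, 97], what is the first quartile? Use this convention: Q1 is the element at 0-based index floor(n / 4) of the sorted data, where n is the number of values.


The list has n = 11 elements.
Q1 index = floor(11 / 4) = floor(2.75) = 2
Counting from index 0 in the sorted data, the element at index 2 is 38.
Final answer: 38


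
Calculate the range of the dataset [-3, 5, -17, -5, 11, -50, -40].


Maximum value: 11
Minimum value: -50
Range = 11 - (-50) = 61
Final answer: 61


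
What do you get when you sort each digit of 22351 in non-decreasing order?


The number 22351 has digits: 2, 2, 3, 5, 1
Sorted: 1, 2, 2, 3, 5
Joining the sorted digits gives the result.
Final answer: 12235


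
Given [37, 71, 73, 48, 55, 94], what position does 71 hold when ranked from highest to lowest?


Sort descending: [94, 73, 71, 55, 48, 37]
Find 71 in the sorted list.
71 is at position 3.
Final answer: 3


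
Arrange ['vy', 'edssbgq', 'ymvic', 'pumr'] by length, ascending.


Compute lengths:
  'vy' has length 2
  'edssbgq' has length 7
  'ymvic' has length 5
  'pumr' has length 4
Lengths in increasing order: 2 < 4 < 5 < 7
Listing the words in that order gives the answer.
Final answer: ['vy', 'pumr', 'ymvic', 'edssbgq']


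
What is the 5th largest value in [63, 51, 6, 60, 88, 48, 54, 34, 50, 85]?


Sort descending: [88, 85, 63, 60, 54, 51, 50, 48, 34, 6]
The 5th element (1-indexed) is at index 4.
Value = 54
Final answer: 54


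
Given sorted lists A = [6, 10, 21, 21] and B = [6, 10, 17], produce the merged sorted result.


List A: [6, 10, 21, 21]
List B: [6, 10, 17]
Repeatedly compare the front elements and take the smaller:
  6 vs 6 -> take 6
  10 vs 6 -> take 6
  10 vs 10 -> take 10
  21 vs 10 -> take 10
  21 vs 17 -> take 17
  B is exhausted; append the rest of A: [21, 21]
Final answer: [6, 6, 10, 10, 17, 21, 21]


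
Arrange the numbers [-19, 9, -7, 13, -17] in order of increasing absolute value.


Compute absolute values:
  |-19| = 19
  |9| = 9
  |-7| = 7
  |13| = 13
  |-17| = 17
Absolute values in increasing order: 7 < 9 < 13 < 17 < 19
Listing the original numbers in that order gives the answer.
Final answer: [-7, 9, 13, -17, -19]


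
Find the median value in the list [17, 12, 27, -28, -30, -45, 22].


First, sort the list: [-45, -30, -28, 12, 17, 22, 27]
The list has 7 elements (odd count).
The middle index is 3 (0-based), and the element there is 12.
Final answer: 12


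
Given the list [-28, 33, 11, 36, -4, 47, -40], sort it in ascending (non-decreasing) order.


Original list: [-28, 33, 11, 36, -4, 47, -40]
Repeatedly take the smallest remaining element:
  Remaining [-28, 33, 11, 36, -4, 47, -40] -> smallest is -40
  Remaining [-28, 33, 11, 36, -4, 47] -> smallest is -28
  Remaining [33, 11, 36, -4, 47] -> smallest is -4
  Remaining [33, 11, 36, 47] -> smallest is 11
  Remaining [33, 36, 47] -> smallest is 33
  Remaining [36, 47] -> smallest is 36
  Remaining [47] -> smallest is 47
Collecting the picks in order gives the sorted list.
Final answer: [-40, -28, -4, 11, 33, 36, 47]


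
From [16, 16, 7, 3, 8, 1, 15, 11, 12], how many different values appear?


List all unique values:
Distinct values: [1, 3, 7, 8, 11, 12, 15, 16]
Count = 8
Final answer: 8


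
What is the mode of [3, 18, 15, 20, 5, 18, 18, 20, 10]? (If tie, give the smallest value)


Count the frequency of each value:
  3 appears 1 time(s)
  5 appears 1 time(s)
  10 appears 1 time(s)
  15 appears 1 time(s)
  18 appears 3 time(s)
  20 appears 2 time(s)
Maximum frequency is 3.
Only 18 reaches that frequency, so it is the mode.
Final answer: 18


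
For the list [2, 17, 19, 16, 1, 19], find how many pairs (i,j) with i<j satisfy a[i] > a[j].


For each element, count the later elements that are smaller than it:
  2 (index 0): smaller elements after it = [1] -> 1
  17 (index 1): smaller elements after it = [16, 1] -> 2
  19 (index 2): smaller elements after it = [16, 1] -> 2
  16 (index 3): smaller elements after it = [1] -> 1
  1 (index 4): smaller elements after it = [] -> 0
Total inversions = 1 + 2 + 2 + 1 + 0 = 6
Final answer: 6


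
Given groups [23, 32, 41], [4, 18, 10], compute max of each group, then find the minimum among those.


Find max of each group:
  Group 1: [23, 32, 41] -> max = 41
  Group 2: [4, 18, 10] -> max = 18
Maxes: [41, 18]
Minimum of maxes = 18
Final answer: 18


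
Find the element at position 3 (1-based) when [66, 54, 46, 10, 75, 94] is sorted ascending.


Sort ascending: [10, 46, 54, 66, 75, 94]
The 3rd element (1-indexed) is at index 2.
Value = 54
Final answer: 54


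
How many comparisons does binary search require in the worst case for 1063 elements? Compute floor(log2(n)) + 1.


Binary search halves the search space each step.
Maximum comparisons = floor(log2(1063)) + 1
log2(1063) = 10.0539
floor(log2(1063)) = 10, so 10 + 1 = 11
Final answer: 11


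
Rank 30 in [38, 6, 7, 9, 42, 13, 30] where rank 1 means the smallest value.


Sort ascending: [6, 7, 9, 13, 30, 38, 42]
Find 30 in the sorted list.
30 is at position 5 (1-indexed).
Final answer: 5


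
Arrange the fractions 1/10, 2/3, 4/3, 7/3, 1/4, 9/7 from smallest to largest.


Convert to decimal for comparison:
  1/10 = 0.1
  2/3 = 0.6667
  4/3 = 1.3333
  7/3 = 2.3333
  1/4 = 0.25
  9/7 = 1.2857
Decimals in increasing order: 0.1 < 0.25 < 0.6667 < 1.2857 < 1.3333 < 2.3333
Writing each back as its fraction gives the sorted order.
Final answer: 1/10, 1/4, 2/3, 9/7, 4/3, 7/3


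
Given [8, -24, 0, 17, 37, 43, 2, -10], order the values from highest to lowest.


Original list: [8, -24, 0, 17, 37, 43, 2, -10]
Repeatedly take the largest remaining element:
  Remaining [8, -24, 0, 17, 37, 43, 2, -10] -> largest is 43
  Remaining [8, -24, 0, 17, 37, 2, -10] -> largest is 37
  Remaining [8, -24, 0, 17, 2, -10] -> largest is 17
  Remaining [8, -24, 0, 2, -10] -> largest is 8
  Remaining [-24, 0, 2, -10] -> largest is 2
  Remaining [-24, 0, -10] -> largest is 0
  Remaining [-24, -10] -> largest is -10
  Remaining [-24] -> largest is -24
Collecting the picks in order gives the descending list.
Final answer: [43, 37, 17, 8, 2, 0, -10, -24]


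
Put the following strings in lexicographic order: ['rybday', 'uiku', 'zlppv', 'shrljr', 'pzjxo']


Compare strings character by character (the first differing letter decides):
  'pzjxo' < 'rybday' since 'p' < 'r' at position 1
  'rybday' < 'shrljr' since 'r' < 's' at position 1
  'shrljr' < 'uiku' since 's' < 'u' at position 1
  'uiku' < 'zlppv' since 'u' < 'z' at position 1
Chaining these comparisons gives the alphabetical order.
Final answer: ['pzjxo', 'rybday', 'shrljr', 'uiku', 'zlppv']


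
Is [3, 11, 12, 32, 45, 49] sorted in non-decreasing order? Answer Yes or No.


Check consecutive pairs:
  3 <= 11? True
  11 <= 12? True
  12 <= 32? True
  32 <= 45? True
  45 <= 49? True
Every consecutive pair is in order, so the list is non-decreasing.
Final answer: Yes


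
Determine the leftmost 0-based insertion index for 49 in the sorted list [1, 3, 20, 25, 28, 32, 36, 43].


List is sorted: [1, 3, 20, 25, 28, 32, 36, 43]
We need the leftmost position where 49 can be inserted, i.e. the first index whose element is >= 49 (or the end of the list if none is).
Binary search with low=0, high=8 (0-based indices):
  low=0, high=8, mid=4: a[4]=28 < 49, so low = 5
  low=5, high=8, mid=6: a[6]=36 < 49, so low = 7
  low=7, high=8, mid=7: a[7]=43 < 49, so low = 8
Now low = high = 8, so the insertion index is 8.
Final answer: 8


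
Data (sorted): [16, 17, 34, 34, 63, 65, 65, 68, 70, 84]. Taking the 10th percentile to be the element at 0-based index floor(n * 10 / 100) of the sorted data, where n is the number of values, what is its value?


The dataset has n = 10 elements.
Index = floor(10 * 10 / 100) = floor(100 / 100) = floor(1) = 1
Counting from index 0 in the sorted data, the element at index 1 is 17.
Final answer: 17


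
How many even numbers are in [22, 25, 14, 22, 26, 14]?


Check each element:
  22 is even
  25 is odd
  14 is even
  22 is even
  26 is even
  14 is even
Evens: [22, 14, 22, 26, 14]
Count of evens = 5
Final answer: 5


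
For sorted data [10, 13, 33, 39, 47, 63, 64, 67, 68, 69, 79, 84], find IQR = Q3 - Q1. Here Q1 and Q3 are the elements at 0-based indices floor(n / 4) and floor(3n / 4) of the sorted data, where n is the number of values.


The data has n = 12 elements.
Q1 index = floor(12 / 4) = floor(3) = 3; Q3 index = floor(3 * 12 / 4) = floor(9) = 9
Q1 = element at index 3 = 39
Q3 = element at index 9 = 69
IQR = 69 - 39 = 30
Final answer: 30


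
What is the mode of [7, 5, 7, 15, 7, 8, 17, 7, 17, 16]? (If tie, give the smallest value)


Count the frequency of each value:
  5 appears 1 time(s)
  7 appears 4 time(s)
  8 appears 1 time(s)
  15 appears 1 time(s)
  16 appears 1 time(s)
  17 appears 2 time(s)
Maximum frequency is 4.
Only 7 reaches that frequency, so it is the mode.
Final answer: 7


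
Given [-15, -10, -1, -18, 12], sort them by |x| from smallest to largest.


Compute absolute values:
  |-15| = 15
  |-10| = 10
  |-1| = 1
  |-18| = 18
  |12| = 12
Absolute values in increasing order: 1 < 10 < 12 < 15 < 18
Listing the original numbers in that order gives the answer.
Final answer: [-1, -10, 12, -15, -18]


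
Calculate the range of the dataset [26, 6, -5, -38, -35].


Maximum value: 26
Minimum value: -38
Range = 26 - (-38) = 64
Final answer: 64


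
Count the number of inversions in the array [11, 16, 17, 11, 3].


For each element, count the later elements that are smaller than it:
  11 (index 0): smaller elements after it = [3] -> 1
  16 (index 1): smaller elements after it = [11, 3] -> 2
  17 (index 2): smaller elements after it = [11, 3] -> 2
  11 (index 3): smaller elements after it = [3] -> 1
Total inversions = 1 + 2 + 2 + 1 = 6
Final answer: 6


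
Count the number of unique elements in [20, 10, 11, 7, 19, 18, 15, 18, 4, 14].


List all unique values:
Distinct values: [4, 7, 10, 11, 14, 15, 18, 19, 20]
Count = 9
Final answer: 9


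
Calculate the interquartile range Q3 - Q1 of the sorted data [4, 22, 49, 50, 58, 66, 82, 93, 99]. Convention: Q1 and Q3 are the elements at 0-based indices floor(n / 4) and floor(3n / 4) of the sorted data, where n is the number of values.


The data has n = 9 elements.
Q1 index = floor(9 / 4) = floor(2.25) = 2; Q3 index = floor(3 * 9 / 4) = floor(6.75) = 6
Q1 = element at index 2 = 49
Q3 = element at index 6 = 82
IQR = 82 - 49 = 33
Final answer: 33


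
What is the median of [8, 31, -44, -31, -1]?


First, sort the list: [-44, -31, -1, 8, 31]
The list has 5 elements (odd count).
The middle index is 2 (0-based), and the element there is -1.
Final answer: -1
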